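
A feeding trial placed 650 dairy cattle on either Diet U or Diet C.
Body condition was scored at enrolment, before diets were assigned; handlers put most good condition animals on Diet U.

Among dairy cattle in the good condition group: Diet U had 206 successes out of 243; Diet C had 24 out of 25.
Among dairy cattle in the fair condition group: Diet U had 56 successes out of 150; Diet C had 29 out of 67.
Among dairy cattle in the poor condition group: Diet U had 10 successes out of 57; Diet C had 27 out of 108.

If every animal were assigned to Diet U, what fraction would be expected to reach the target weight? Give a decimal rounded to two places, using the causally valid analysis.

Starting body condition differs across diets for reasons unrelated to any effect of the diet itself, and it separately predicts the outcome — a classic confounder. We must compare within starting body condition levels.
Standardising Diet U to the population starting body condition mix: 0.412·206/243 + 0.334·56/150 + 0.254·10/57 = 0.519.

0.52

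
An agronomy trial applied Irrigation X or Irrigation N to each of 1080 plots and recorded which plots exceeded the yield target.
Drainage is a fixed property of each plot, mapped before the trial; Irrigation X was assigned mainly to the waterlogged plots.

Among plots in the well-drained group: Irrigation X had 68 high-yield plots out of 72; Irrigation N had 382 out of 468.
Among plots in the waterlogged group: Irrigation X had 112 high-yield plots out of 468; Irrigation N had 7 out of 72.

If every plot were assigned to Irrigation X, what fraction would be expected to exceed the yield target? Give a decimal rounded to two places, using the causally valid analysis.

Field drainage is set before the irrigation has any effect — it is not caused by the irrigation — and it independently drives the outcome. That makes it a confounder, so the causal comparison is within field drainage levels.
Standardising Irrigation X to the population field drainage mix: 0.500·68/72 + 0.500·112/468 = 0.592.

0.59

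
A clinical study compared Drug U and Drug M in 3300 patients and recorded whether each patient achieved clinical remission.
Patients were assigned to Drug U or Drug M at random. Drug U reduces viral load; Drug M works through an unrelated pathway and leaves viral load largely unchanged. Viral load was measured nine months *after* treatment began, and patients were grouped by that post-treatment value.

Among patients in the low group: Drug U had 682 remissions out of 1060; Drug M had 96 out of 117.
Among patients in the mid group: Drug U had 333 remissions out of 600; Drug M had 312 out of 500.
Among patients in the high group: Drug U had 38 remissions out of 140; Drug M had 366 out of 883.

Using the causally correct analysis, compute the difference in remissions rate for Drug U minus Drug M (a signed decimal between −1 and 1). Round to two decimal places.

The viral load-specific comparison favours Drug M throughout, but the pooled figures favour Drug U. The question is whether to condition on viral load.
The distribution of viral load is itself part of what the drug does — it is an intermediate outcome. Holding it fixed would remove that part of the effect; the total effect is the pooled difference.
The causal difference is the pooled difference: 0.585 − 0.516 = +0.069.

+0.07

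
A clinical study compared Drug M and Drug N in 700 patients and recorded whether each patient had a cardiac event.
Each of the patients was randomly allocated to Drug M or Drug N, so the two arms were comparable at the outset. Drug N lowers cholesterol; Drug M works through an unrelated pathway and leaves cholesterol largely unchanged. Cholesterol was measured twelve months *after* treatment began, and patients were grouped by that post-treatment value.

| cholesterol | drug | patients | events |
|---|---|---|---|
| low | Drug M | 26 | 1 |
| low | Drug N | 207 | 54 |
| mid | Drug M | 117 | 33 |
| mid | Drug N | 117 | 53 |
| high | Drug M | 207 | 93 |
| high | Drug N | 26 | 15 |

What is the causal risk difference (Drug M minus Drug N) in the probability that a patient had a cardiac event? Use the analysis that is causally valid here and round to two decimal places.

The cholesterol-specific comparison favours Drug M throughout, but the pooled figures favour Drug N. The question is whether to condition on cholesterol.
Cholesterol lies on the pathway drug → cholesterol → outcome, so adjusting for it blocks the indirect effect. For the total causal effect of drug, use the unadjusted pooled rates.
The causal difference is the pooled difference: 0.363 − 0.349 = +0.014.

+0.01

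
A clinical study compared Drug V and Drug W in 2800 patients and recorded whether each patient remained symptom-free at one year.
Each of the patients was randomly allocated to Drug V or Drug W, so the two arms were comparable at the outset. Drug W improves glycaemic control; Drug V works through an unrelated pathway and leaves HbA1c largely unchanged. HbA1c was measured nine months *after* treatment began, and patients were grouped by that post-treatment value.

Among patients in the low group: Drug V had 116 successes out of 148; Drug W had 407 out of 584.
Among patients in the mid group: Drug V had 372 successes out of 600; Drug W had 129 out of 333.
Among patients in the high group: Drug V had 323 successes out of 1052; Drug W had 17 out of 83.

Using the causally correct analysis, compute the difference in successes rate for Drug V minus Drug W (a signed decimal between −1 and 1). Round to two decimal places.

Within every HbA1c level Drug V has the higher rate, yet pooled Drug W does — Simpson's reversal.
Because the drug influences HbA1c, HbA1c is a post-treatment mediator, not a confounder. Stratifying on it would bias the estimate; the causal effect is the crude pooled difference.
The causal difference is the pooled difference: 0.451 − 0.553 = -0.102.

-0.10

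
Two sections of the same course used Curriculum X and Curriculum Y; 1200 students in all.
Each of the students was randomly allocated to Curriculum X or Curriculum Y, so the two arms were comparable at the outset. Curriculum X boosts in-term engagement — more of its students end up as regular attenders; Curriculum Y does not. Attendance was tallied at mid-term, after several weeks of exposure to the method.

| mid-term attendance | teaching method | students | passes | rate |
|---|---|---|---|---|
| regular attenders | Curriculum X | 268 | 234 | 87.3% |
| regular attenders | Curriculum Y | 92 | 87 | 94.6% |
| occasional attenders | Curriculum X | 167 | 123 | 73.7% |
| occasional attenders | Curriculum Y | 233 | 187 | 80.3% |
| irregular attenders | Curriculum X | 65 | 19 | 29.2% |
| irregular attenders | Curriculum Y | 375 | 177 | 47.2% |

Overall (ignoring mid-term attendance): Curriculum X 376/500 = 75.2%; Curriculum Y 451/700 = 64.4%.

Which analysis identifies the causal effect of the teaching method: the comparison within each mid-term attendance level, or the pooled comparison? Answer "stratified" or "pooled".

pooled

Mid-term attendance is recorded after the teaching method and is itself shifted by it — it sits on the causal path from teaching method to outcome. Conditioning on a mediator would strip out part of the effect we want; the pooled comparison gives the total causal effect.
Pooled: Curriculum X 75.2% vs Curriculum Y 64.4%; Curriculum X is higher overall.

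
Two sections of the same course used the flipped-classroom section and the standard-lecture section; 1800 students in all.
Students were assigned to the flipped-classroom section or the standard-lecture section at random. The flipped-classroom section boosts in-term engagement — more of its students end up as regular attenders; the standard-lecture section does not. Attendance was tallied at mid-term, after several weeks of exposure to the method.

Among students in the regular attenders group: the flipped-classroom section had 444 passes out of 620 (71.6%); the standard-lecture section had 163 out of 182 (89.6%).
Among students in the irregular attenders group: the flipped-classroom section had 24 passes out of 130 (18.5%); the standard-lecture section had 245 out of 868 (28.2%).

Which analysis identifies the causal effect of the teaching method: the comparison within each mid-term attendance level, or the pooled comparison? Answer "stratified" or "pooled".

pooled

Within every mid-term attendance level the standard-lecture section has the higher rate, yet pooled the flipped-classroom section does — Simpson's reversal.
The distribution of mid-term attendance is itself part of what the teaching method does — it is an intermediate outcome. Holding it fixed would remove that part of the effect; the total effect is the pooled difference.
Pooled: the flipped-classroom section 62.4% vs the standard-lecture section 38.9%; the flipped-classroom section is higher overall.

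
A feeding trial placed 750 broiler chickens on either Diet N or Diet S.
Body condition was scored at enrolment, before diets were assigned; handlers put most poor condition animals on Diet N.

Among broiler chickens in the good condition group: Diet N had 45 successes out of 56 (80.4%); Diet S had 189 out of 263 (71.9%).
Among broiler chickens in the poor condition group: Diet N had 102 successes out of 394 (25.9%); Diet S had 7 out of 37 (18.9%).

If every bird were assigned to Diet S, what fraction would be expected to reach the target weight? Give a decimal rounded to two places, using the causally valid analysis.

0.41

The stratified and pooled comparisons disagree (Diet N wins within each starting body condition; Diet S wins overall), so the answer turns on the causal role of starting body condition.
Starting body condition is set before the diet has any effect — it is not caused by the diet — and it independently drives the outcome. That makes it a confounder, so the causal comparison is within starting body condition levels.
Standardising Diet S to the population starting body condition mix: 0.425·189/263 + 0.575·7/37 = 0.414.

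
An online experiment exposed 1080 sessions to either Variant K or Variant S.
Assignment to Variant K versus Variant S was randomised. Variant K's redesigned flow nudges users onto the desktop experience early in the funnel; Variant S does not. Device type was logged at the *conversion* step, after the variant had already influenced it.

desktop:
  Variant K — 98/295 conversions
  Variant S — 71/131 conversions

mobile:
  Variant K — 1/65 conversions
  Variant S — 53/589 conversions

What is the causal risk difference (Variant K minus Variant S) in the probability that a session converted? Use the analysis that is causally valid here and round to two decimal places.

+0.10

Variant S is higher inside every device type stratum but Variant K is higher in aggregate. Whether to stratify depends on how device type relates to the variant.
Because the variant influences device type, device type is a post-treatment mediator, not a confounder. Stratifying on it would bias the estimate; the causal effect is the crude pooled difference.
The causal difference is the pooled difference: 0.275 − 0.172 = +0.103.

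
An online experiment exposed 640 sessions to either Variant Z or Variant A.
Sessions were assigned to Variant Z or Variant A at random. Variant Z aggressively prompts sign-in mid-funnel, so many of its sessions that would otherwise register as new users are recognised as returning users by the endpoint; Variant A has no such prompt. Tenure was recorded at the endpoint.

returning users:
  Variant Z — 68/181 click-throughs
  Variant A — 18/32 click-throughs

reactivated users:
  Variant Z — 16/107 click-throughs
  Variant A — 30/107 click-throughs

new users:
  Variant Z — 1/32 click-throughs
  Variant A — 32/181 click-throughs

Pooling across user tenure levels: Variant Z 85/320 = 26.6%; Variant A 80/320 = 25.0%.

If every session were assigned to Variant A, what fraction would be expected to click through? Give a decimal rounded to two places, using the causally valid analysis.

User tenure lies on the pathway variant → user tenure → outcome, so adjusting for it blocks the indirect effect. For the total causal effect of variant, use the unadjusted pooled rates.
So P(outcome | do(Variant A)) is just the pooled rate for Variant A: 80/320 = 0.250.

0.25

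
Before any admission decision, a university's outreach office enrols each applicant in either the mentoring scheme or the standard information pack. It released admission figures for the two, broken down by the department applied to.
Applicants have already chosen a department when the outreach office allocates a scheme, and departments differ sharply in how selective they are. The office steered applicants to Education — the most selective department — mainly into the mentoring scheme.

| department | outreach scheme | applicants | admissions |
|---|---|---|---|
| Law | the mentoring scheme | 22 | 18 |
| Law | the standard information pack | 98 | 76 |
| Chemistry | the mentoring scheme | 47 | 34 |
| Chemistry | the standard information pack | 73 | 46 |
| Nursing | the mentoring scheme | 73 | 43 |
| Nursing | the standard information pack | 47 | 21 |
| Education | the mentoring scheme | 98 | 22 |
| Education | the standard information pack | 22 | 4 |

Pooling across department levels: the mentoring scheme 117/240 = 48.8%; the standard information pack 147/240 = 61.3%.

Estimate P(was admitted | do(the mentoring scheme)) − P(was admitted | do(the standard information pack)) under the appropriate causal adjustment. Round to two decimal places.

The department-specific comparison favours the mentoring scheme throughout, but the pooled figures favour the standard information pack. The question is whether to condition on department.
Department differs across outreach schemes for reasons unrelated to any effect of the outreach scheme itself, and it separately predicts the outcome — a classic confounder. We must compare within department levels.
Adjusting over the population distribution of department: 0.250·(0.818−0.776) + 0.250·(0.723−0.630) + 0.250·(0.589−0.447) + 0.250·(0.224−0.182) = +0.080.

+0.08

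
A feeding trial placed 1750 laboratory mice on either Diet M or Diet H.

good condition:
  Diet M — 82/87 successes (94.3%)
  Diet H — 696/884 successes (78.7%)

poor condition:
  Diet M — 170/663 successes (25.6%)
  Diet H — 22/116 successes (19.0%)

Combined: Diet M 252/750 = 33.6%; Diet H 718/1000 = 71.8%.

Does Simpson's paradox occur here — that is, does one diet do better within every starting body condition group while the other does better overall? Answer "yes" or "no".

yes

Within each starting body condition level (good condition 94.3% vs 78.7%; poor condition 25.6% vs 19.0%), Diet M has the higher rate every time. Pooled: 33.6% vs 71.8% — Diet H has the higher rate overall. The two comparisons disagree.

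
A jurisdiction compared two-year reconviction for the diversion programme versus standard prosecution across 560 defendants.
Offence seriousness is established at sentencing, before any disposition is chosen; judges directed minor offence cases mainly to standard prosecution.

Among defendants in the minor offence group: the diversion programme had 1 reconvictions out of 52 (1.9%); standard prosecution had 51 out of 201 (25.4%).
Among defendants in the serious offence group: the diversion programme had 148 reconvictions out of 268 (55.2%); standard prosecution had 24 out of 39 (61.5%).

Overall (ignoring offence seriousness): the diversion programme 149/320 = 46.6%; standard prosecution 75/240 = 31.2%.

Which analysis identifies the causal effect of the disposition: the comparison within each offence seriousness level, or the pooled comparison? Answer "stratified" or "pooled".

stratified

Here offence seriousness is a common cause — it drives both which disposition a case falls under and the outcome. The crude comparison mixes populations; the stratum-specific rates are the causally relevant ones.
Within each level — minor offence: 1.9% vs 25.4%; serious offence: 55.2% vs 61.5% — the diversion programme is lower every time.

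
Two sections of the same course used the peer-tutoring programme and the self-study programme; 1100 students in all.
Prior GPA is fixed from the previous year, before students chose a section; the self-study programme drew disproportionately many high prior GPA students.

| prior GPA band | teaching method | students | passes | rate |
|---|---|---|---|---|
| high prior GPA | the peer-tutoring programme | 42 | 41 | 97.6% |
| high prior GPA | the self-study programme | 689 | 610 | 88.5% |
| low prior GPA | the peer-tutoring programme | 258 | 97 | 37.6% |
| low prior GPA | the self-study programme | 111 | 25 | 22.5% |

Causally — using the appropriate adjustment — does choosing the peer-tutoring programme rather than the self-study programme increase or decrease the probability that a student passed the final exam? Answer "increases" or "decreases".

Prior GPA band is set before the teaching method has any effect — it is not caused by the teaching method — and it independently drives the outcome. That makes it a confounder, so the causal comparison is within prior GPA band levels.
Within each level — high prior GPA: 97.6% vs 88.5%; low prior GPA: 37.6% vs 22.5% — the peer-tutoring programme is higher every time.

increases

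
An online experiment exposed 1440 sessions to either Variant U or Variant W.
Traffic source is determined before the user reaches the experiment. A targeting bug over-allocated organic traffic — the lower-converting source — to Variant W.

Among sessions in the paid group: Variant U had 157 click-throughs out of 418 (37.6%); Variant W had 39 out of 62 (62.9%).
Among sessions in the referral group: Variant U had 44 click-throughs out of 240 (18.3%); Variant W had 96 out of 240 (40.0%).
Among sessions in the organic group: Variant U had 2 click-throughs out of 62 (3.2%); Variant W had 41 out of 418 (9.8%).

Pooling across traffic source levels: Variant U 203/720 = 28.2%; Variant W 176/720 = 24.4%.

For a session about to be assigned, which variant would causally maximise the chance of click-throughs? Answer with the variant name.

The traffic source-specific comparison favours Variant W throughout, but the pooled figures favour Variant U. The question is whether to condition on traffic source.
Traffic source satisfies the back-door criterion: it is not a descendant of the variant, and it blocks the spurious path from variant to outcome. Adjusting for it (i.e., using the within-traffic source rates) gives the causal effect.
Within each level — paid: 37.6% vs 62.9%; referral: 18.3% vs 40.0%; organic: 3.2% vs 9.8% — Variant W is higher every time.

Variant W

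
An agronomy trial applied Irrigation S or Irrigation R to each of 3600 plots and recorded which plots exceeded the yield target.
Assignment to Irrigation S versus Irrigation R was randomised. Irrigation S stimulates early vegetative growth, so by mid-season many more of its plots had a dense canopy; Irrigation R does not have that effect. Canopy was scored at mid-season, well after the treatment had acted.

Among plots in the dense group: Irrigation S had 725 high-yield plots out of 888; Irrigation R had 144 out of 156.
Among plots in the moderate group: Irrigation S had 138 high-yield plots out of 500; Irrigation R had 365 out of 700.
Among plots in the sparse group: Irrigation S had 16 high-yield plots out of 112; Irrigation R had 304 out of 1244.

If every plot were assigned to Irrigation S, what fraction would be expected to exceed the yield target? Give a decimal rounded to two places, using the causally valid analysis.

Mid-season canopy lies on the pathway irrigation → mid-season canopy → outcome, so adjusting for it blocks the indirect effect. For the total causal effect of irrigation, use the unadjusted pooled rates.
So P(outcome | do(Irrigation S)) is just the pooled rate for Irrigation S: 879/1500 = 0.586.

0.59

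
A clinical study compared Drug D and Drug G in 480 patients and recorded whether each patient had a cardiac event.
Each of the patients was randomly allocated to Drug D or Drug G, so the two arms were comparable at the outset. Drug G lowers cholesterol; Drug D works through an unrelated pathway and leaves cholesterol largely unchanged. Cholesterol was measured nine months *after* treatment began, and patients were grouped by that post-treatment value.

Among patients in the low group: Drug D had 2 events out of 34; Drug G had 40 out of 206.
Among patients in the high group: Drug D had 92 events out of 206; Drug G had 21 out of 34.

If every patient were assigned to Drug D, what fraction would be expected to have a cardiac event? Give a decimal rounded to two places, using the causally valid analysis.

Cholesterol lies on the pathway drug → cholesterol → outcome, so adjusting for it blocks the indirect effect. For the total causal effect of drug, use the unadjusted pooled rates.
So P(outcome | do(Drug D)) is just the pooled rate for Drug D: 94/240 = 0.392.

0.39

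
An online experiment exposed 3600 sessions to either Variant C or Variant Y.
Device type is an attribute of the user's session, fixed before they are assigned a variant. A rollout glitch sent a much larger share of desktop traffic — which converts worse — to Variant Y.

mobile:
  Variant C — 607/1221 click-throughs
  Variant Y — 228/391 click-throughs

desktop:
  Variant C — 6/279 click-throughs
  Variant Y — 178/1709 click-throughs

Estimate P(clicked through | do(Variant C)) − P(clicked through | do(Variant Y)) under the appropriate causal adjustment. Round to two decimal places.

The device type-specific comparison favours Variant Y throughout, but the pooled figures favour Variant C. The question is whether to condition on device type.
Device type satisfies the back-door criterion: it is not a descendant of the variant, and it blocks the spurious path from variant to outcome. Adjusting for it (i.e., using the within-device type rates) gives the causal effect.
Adjusting over the population distribution of device type: 0.448·(0.497−0.583) + 0.552·(0.022−0.104) = -0.084.

-0.08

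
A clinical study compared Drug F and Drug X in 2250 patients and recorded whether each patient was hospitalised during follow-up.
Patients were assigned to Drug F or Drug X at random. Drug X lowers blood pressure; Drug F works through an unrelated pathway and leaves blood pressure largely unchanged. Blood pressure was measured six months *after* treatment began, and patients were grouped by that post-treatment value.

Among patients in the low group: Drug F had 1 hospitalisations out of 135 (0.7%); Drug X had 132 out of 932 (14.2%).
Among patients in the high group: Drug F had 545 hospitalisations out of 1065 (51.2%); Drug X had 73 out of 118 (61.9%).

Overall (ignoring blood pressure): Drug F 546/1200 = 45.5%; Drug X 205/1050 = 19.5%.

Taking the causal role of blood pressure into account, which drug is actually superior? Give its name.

Stratifying would compare drugs among patients the drugs themselves sorted into blood pressure groups — a form of selection on an intermediate. The unconditioned pooled rates give the total causal effect.
Pooled: Drug F 45.5% vs Drug X 19.5%; Drug X is lower overall.

Drug X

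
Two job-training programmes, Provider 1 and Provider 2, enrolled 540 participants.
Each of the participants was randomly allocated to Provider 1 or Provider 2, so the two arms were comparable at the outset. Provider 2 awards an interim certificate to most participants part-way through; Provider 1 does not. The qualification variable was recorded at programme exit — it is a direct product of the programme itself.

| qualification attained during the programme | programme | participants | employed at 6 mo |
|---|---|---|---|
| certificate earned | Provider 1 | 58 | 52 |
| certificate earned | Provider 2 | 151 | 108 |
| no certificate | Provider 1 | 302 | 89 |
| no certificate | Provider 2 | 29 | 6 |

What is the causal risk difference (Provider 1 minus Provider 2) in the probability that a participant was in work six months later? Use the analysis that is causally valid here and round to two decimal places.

Provider 1 is higher inside every qualification attained during the programme stratum but Provider 2 is higher in aggregate. Whether to stratify depends on how qualification attained during the programme relates to the programme.
Because the programme influences qualification attained during the programme, qualification attained during the programme is a post-treatment mediator, not a confounder. Stratifying on it would bias the estimate; the causal effect is the crude pooled difference.
The causal difference is the pooled difference: 0.392 − 0.633 = -0.242.

-0.24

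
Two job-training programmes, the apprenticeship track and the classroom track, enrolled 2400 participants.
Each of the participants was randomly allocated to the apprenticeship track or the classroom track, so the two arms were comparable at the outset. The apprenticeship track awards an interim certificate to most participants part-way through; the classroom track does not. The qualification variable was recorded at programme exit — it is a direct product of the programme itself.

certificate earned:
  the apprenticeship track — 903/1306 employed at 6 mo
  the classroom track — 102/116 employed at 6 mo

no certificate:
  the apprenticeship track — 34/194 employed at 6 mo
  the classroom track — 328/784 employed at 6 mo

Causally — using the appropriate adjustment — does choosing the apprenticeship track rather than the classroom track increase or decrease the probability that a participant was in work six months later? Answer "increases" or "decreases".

increases

Stratifying would compare programmes among participants the programmes themselves sorted into qualification attained during the programme groups — a form of selection on an intermediate. The unconditioned pooled rates give the total causal effect.
Pooled: the apprenticeship track 62.5% vs the classroom track 47.8%; the apprenticeship track is higher overall.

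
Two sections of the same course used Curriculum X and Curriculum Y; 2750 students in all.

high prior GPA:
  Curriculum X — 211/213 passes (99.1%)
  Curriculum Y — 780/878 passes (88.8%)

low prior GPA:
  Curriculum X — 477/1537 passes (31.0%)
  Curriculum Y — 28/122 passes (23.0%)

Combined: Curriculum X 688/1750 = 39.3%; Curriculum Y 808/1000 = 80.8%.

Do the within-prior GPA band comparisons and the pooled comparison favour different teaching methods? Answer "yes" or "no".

yes

Within each prior GPA band level (high prior GPA 99.1% vs 88.8%; low prior GPA 31.0% vs 23.0%), Curriculum X has the higher rate every time. Pooled: 39.3% vs 80.8% — Curriculum Y has the higher rate overall. The two comparisons disagree.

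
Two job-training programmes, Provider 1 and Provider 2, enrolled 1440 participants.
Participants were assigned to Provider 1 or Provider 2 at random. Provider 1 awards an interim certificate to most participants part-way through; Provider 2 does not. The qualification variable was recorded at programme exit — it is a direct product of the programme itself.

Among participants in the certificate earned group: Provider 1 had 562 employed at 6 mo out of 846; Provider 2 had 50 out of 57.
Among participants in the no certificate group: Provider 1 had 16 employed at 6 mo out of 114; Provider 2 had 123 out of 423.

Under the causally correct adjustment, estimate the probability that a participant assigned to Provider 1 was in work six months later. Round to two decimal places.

0.60

The qualification attained during the programme-specific comparison favours Provider 2 throughout, but the pooled figures favour Provider 1. The question is whether to condition on qualification attained during the programme.
Stratifying would compare programmes among participants the programmes themselves sorted into qualification attained during the programme groups — a form of selection on an intermediate. The unconditioned pooled rates give the total causal effect.
So P(outcome | do(Provider 1)) is just the pooled rate for Provider 1: 578/960 = 0.602.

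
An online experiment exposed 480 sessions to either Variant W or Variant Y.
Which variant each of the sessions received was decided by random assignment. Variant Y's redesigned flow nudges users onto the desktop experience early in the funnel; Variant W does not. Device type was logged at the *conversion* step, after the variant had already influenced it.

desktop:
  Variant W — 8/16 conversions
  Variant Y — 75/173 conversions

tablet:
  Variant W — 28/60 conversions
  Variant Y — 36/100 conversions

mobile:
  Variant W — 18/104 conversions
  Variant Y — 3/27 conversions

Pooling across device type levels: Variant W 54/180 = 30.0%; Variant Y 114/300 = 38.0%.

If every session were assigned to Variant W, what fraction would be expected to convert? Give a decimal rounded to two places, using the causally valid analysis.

The stratified and pooled comparisons disagree (Variant W wins within each device type; Variant Y wins overall), so the answer turns on the causal role of device type.
Device type is downstream of the variant. One should not condition on a consequence of treatment, so the overall rates are the right comparison.
So P(outcome | do(Variant W)) is just the pooled rate for Variant W: 54/180 = 0.300.

0.30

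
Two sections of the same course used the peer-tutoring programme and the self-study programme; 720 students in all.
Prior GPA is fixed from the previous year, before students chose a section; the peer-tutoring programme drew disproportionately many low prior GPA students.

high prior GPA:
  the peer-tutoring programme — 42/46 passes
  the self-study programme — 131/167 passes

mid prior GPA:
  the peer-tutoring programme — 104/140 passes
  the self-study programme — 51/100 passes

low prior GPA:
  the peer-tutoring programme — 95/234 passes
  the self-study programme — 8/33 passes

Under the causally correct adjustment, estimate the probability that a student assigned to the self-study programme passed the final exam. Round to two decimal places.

0.49

Nothing the teaching method does changes prior GPA band; the imbalance is an allocation artefact. With prior GPA band also predicting the outcome, the pooled figure is confounded, and the within-stratum comparison is the causal one.
Standardising the self-study programme to the population prior GPA band mix: 0.296·131/167 + 0.333·51/100 + 0.371·8/33 = 0.492.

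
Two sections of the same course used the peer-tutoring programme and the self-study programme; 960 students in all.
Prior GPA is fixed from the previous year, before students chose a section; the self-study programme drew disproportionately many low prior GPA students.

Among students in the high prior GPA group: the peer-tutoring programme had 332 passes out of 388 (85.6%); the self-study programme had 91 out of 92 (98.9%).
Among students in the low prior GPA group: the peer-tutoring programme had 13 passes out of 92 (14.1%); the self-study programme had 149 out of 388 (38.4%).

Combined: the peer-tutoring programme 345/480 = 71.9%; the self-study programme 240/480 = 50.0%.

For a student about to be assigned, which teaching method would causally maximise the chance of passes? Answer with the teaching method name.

Within every prior GPA band level the self-study programme has the higher rate, yet pooled the peer-tutoring programme does — Simpson's reversal.
Nothing the teaching method does changes prior GPA band; the imbalance is an allocation artefact. With prior GPA band also predicting the outcome, the pooled figure is confounded, and the within-stratum comparison is the causal one.
Within each level — high prior GPA: 85.6% vs 98.9%; low prior GPA: 14.1% vs 38.4% — the self-study programme is higher every time.

the self-study programme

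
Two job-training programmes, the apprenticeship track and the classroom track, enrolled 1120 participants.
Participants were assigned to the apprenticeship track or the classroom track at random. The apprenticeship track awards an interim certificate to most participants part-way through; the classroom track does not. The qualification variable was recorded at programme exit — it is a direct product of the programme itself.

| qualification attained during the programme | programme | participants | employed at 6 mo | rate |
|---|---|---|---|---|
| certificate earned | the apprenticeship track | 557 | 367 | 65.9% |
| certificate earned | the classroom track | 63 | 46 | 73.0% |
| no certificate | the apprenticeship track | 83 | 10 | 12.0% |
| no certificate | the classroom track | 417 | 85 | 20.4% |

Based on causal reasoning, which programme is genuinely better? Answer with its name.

the apprenticeship track

the classroom track is higher inside every qualification attained during the programme stratum but the apprenticeship track is higher in aggregate. Whether to stratify depends on how qualification attained during the programme relates to the programme.
Stratifying would compare programmes among participants the programmes themselves sorted into qualification attained during the programme groups — a form of selection on an intermediate. The unconditioned pooled rates give the total causal effect.
Pooled: the apprenticeship track 58.9% vs the classroom track 27.3%; the apprenticeship track is higher overall.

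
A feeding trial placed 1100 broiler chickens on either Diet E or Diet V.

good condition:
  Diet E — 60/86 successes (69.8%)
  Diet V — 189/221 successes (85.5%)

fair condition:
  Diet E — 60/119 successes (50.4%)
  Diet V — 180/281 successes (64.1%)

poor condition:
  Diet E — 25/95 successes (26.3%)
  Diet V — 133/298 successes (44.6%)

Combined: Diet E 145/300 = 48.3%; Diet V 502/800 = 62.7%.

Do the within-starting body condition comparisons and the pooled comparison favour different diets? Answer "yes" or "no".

Within each starting body condition level (good condition 69.8% vs 85.5%; fair condition 50.4% vs 64.1%; poor condition 26.3% vs 44.6%), Diet V has the higher rate every time. Pooled: 48.3% vs 62.7% — Diet V has the higher rate overall. They agree.

no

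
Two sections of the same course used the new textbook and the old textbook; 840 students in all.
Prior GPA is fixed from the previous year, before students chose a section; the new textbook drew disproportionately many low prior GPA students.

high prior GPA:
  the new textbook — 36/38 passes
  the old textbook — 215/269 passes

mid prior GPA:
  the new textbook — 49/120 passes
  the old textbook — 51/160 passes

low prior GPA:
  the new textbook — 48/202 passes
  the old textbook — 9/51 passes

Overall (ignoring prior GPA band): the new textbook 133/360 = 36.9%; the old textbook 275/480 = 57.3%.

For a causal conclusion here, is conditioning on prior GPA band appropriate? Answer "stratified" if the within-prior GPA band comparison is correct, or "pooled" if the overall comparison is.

stratified

The stratified and pooled comparisons disagree (the new textbook wins within each prior GPA band; the old textbook wins overall), so the answer turns on the causal role of prior GPA band.
Prior GPA band is set before the teaching method has any effect — it is not caused by the teaching method — and it independently drives the outcome. That makes it a confounder, so the causal comparison is within prior GPA band levels.
Within each level — high prior GPA: 94.7% vs 79.9%; mid prior GPA: 40.8% vs 31.9%; low prior GPA: 23.8% vs 17.6% — the new textbook is higher every time.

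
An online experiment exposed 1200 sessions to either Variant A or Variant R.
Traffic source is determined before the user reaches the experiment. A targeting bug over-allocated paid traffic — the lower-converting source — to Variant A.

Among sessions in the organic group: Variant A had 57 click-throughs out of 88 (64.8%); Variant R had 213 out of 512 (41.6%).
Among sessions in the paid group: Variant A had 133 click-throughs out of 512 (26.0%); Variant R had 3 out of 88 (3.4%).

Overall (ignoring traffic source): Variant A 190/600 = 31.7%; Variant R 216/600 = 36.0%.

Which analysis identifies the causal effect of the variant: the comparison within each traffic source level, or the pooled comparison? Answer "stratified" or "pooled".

Traffic source differs across variants for reasons unrelated to any effect of the variant itself, and it separately predicts the outcome — a classic confounder. We must compare within traffic source levels.
Within each level — organic: 64.8% vs 41.6%; paid: 26.0% vs 3.4% — Variant A is higher every time.

stratified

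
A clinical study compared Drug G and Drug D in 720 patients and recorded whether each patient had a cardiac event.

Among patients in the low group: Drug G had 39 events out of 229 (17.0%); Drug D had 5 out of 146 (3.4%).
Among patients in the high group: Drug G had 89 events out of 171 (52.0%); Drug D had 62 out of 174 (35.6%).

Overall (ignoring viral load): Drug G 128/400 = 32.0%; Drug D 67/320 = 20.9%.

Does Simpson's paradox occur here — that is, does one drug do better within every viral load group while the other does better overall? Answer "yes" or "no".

no

Within each viral load level (low 17.0% vs 3.4%; high 52.0% vs 35.6%), Drug D has the lower rate every time. Pooled: 32.0% vs 20.9% — Drug D has the lower rate overall. They agree.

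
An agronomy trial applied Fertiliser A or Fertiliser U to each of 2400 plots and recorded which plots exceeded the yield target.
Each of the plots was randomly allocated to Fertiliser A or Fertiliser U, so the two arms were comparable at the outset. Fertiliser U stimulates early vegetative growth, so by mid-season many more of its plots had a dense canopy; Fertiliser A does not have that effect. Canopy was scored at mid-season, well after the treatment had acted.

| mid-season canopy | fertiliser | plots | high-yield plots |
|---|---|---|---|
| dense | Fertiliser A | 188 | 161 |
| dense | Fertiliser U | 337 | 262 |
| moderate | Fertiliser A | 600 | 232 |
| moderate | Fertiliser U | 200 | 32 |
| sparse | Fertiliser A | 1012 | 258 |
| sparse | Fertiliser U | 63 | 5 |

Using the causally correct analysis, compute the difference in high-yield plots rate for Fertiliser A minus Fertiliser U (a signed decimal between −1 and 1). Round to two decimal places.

-0.14

Mid-season canopy is recorded after the fertiliser and is itself shifted by it — it sits on the causal path from fertiliser to outcome. Conditioning on a mediator would strip out part of the effect we want; the pooled comparison gives the total causal effect.
The causal difference is the pooled difference: 0.362 − 0.498 = -0.137.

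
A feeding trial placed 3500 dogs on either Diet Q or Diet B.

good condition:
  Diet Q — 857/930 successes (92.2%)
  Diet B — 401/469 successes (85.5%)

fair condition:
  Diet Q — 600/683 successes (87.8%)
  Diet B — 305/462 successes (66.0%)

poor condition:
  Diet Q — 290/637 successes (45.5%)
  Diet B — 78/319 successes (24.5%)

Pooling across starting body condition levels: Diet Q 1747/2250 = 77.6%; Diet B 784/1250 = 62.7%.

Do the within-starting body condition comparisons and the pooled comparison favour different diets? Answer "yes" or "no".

no

Within each starting body condition level (good condition 92.2% vs 85.5%; fair condition 87.8% vs 66.0%; poor condition 45.5% vs 24.5%), Diet Q has the higher rate every time. Pooled: 77.6% vs 62.7% — Diet Q has the higher rate overall. They agree.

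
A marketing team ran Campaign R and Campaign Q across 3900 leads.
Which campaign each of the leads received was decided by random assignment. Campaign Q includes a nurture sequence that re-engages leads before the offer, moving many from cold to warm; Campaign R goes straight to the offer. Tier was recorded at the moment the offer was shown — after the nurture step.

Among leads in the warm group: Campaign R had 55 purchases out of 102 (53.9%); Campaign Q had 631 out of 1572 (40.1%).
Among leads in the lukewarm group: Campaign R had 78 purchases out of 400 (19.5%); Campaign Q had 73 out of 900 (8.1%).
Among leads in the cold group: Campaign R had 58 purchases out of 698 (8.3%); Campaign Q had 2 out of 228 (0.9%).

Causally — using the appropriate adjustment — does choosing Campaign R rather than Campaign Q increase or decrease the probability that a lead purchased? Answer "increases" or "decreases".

The distribution of engagement tier is itself part of what the campaign does — it is an intermediate outcome. Holding it fixed would remove that part of the effect; the total effect is the pooled difference.
Pooled: Campaign R 15.9% vs Campaign Q 26.1%; Campaign Q is higher overall.

decreases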